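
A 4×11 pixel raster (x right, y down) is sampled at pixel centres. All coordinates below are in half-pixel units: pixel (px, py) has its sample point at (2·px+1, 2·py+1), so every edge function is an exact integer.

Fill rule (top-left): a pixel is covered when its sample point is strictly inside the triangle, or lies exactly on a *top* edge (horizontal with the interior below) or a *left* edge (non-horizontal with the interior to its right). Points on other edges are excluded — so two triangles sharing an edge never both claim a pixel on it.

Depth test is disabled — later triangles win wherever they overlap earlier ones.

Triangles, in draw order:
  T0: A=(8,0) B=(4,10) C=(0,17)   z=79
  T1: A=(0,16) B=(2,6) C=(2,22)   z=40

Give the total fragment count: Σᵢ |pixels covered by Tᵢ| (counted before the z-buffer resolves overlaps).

T0:
  2·area = 12
  edge (8, 0)→(4, 10): d=(-4,10) right/bottom  bias=-1
  edge (4, 10)→(0, 17): d=(-4,7) right/bottom  bias=-1
  edge (0, 17)→(8, 0): d=(8,-17) top-left  bias=+0
    (2,3)@(5, 7): e=[2,5,5] → #
    (3,3)@(7, 7): e=[-18,-9,39] → ·
    (2,4)@(5, 9): e=[-6,-3,21] → ·
    (1,5)@(3, 11): e=[6,3,3] → #
    (2,5)@(5, 11): e=[-14,-11,37] → ·
    (1,6)@(3, 13): e=[-2,-5,19] → ·
    (0,7)@(1, 15): e=[10,1,1] → #
    (1,7)@(3, 15): e=[-10,-13,35] → ·
    (0,8)@(1, 17): e=[2,-7,17] → ·
  covered (3 px):
    · · · ·
    · · · ·
    · · · ·
    · · # ·
    · · · ·
    · # · ·
    · · · ·
    # · · ·
    · · · ·
    · · · ·
    · · · ·
T1:
  2·area = 32
  edge (0, 16)→(2, 6): d=(2,-10) top-left  bias=+0
  edge (2, 6)→(2, 22): d=(0,16) right/bottom  bias=-1
  edge (2, 22)→(0, 16): d=(-2,-6) top-left  bias=+0
    (1,0)@(3, 1): e=[0,-16,48] → ·  [on edge]
    (0,5)@(1, 11): e=[0,16,16] → #  [on edge]
    (1,5)@(3, 11): e=[20,-16,28] → ·
    (0,6)@(1, 13): e=[4,16,12] → #
    (1,6)@(3, 13): e=[24,-16,24] → ·
    (0,7)@(1, 15): e=[8,16,8] → #
    (1,7)@(3, 15): e=[28,-16,20] → ·
    (0,8)@(1, 17): e=[12,16,4] → #
    (1,8)@(3, 17): e=[32,-16,16] → ·
    (0,9)@(1, 19): e=[16,16,0] → #  [on edge]
    (1,9)@(3, 19): e=[36,-16,12] → ·
    (0,10)@(1, 21): e=[20,16,-4] → ·
  covered (5 px):
    · · · ·
    · · · ·
    · · · ·
    · · · ·
    · · · ·
    # · · ·
    # · · ·
    # · · ·
    # · · ·
    # · · ·
    · · · ·

Result: 8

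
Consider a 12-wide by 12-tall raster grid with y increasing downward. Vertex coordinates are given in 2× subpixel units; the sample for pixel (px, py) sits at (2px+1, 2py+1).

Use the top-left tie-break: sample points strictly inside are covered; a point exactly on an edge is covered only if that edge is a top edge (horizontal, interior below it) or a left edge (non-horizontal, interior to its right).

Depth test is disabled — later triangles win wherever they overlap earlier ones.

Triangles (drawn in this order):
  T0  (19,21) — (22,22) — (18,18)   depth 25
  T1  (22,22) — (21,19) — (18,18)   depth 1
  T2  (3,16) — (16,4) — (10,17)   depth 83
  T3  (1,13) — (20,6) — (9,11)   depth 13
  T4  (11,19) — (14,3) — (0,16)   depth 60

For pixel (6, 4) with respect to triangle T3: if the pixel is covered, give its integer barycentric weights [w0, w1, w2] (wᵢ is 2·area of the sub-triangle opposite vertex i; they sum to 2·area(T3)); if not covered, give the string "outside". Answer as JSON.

T0:
  2·area = 8  (B↔C swapped to make it positive)
  edge (19, 21)→(18, 18): d=(-1,-3) top-left  bias=+0
  edge (18, 18)→(22, 22): d=(4,4) right/bottom  bias=-1
  edge (22, 22)→(19, 21): d=(-3,-1) top-left  bias=+0
    (0,0)@(1, 1): e=[-34,0,42] → .  [on edge]
    (1,1)@(3, 3): e=[-30,0,38] → .  [on edge]
    (6,1)@(13, 3): e=[0,-40,48] → .  [on edge]
    (2,2)@(5, 5): e=[-26,0,34] → .  [on edge]
    (3,3)@(7, 7): e=[-22,0,30] → .  [on edge]
    (4,4)@(9, 9): e=[-18,0,26] → .  [on edge]
    (7,4)@(15, 9): e=[0,-24,32] → .  [on edge]
    (5,5)@(11, 11): e=[-14,0,22] → .  [on edge]
    (6,6)@(13, 13): e=[-10,0,18] → .  [on edge]
    (0,7)@(1, 15): e=[-48,56,0] → .  [on edge]
    (7,7)@(15, 15): e=[-6,0,14] → .  [on edge]
    (8,7)@(17, 15): e=[0,-8,16] → .  [on edge]
    (3,8)@(7, 17): e=[-32,40,0] → .  [on edge]
    (8,8)@(17, 17): e=[-2,0,10] → .  [on edge]
    (6,9)@(13, 19): e=[-16,24,0] → .  [on edge]
    (9,9)@(19, 19): e=[2,0,6] → .  [on edge]
    (9,10)@(19, 21): e=[0,8,0] → X  [on edge]
    (10,10)@(21, 21): e=[6,0,2] → .  [on edge]
    (11,11)@(23, 23): e=[10,0,-2] → .  [on edge]
  covered (1 px):
    . . . . . . . . . . . .
    . . . . . . . . . . . .
    . . . . . . . . . . . .
    . . . . . . . . . . . .
    . . . . . . . . . . . .
    . . . . . . . . . . . .
    . . . . . . . . . . . .
    . . . . . . . . . . . .
    . . . . . . . . . . . .
    . . . . . . . . . . . .
    . . . . . . . . . X . .
    . . . . . . . . . . . .
T1:
  2·area = 8  (B↔C swapped to make it positive)
  edge (22, 22)→(18, 18): d=(-4,-4) top-left  bias=+0
  edge (18, 18)→(21, 19): d=(3,1) right/bottom  bias=-1
  edge (21, 19)→(22, 22): d=(1,3) right/bottom  bias=-1
    (0,0)@(1, 1): e=[0,-34,42] → .  [on edge]
    (7,0)@(15, 1): e=[56,-48,0] → .  [on edge]
    (1,1)@(3, 3): e=[0,-30,38] → .  [on edge]
    (2,2)@(5, 5): e=[0,-26,34] → .  [on edge]
    (3,3)@(7, 7): e=[0,-22,30] → .  [on edge]
    (8,3)@(17, 7): e=[40,-32,0] → .  [on edge]
    (4,4)@(9, 9): e=[0,-18,26] → .  [on edge]
    (5,5)@(11, 11): e=[0,-14,22] → .  [on edge]
    (1,6)@(3, 13): e=[-40,0,48] → .  [on edge]
    (6,6)@(13, 13): e=[0,-10,18] → .  [on edge]
    (9,6)@(19, 13): e=[24,-16,0] → .  [on edge]
    (4,7)@(9, 15): e=[-24,0,32] → .  [on edge]
    (7,7)@(15, 15): e=[0,-6,14] → .  [on edge]
    (7,8)@(15, 17): e=[-8,0,16] → .  [on edge]
    (8,8)@(17, 17): e=[0,-2,10] → .  [on edge]
    (9,9)@(19, 19): e=[0,2,6] → X  [on edge]
    (10,9)@(21, 19): e=[8,0,0] → .  [on edge]
    (10,10)@(21, 21): e=[0,6,2] → X  [on edge]
    (11,11)@(23, 23): e=[0,10,-2] → .  [on edge]
  covered (2 px):
    . . . . . . . . . . . .
    . . . . . . . . . . . .
    . . . . . . . . . . . .
    . . . . . . . . . . . .
    . . . . . . . . . . . .
    . . . . . . . . . . . .
    . . . . . . . . . . . .
    . . . . . . . . . . . .
    . . . . . . . . . . . .
    . . . . . . . . . X . .
    . . . . . . . . . . X .
    . . . . . . . . . . . .
T2:
  2·area = 97
  edge (3, 16)→(16, 4): d=(13,-12) top-left  bias=+0
  edge (16, 4)→(10, 17): d=(-6,13) right/bottom  bias=-1
  edge (10, 17)→(3, 16): d=(-7,-1) top-left  bias=+0
    (7,2)@(15, 5): e=[1,7,89] → X
    (8,2)@(17, 5): e=[25,-19,91] → .
    (6,3)@(13, 7): e=[3,21,73] → X
    (7,3)@(15, 7): e=[27,-5,75] → .
    (5,4)@(11, 9): e=[5,35,57] → X
    (7,4)@(15, 9): e=[53,-17,61] → .
    (4,5)@(9, 11): e=[7,49,41] → X
    (6,5)@(13, 11): e=[55,-3,45] → .
    (3,6)@(7, 13): e=[9,63,25] → X
    (6,6)@(13, 13): e=[81,-15,31] → .
    (2,7)@(5, 15): e=[11,77,9] → X
    (5,7)@(11, 15): e=[83,-1,15] → .
  covered (12 px):
    . . . . . . . . . . . .
    . . . . . . . . . . . .
    . . . . . . . X . . . .
    . . . . . . X . . . . .
    . . . . . X X . . . . .
    . . . . X X . . . . . .
    . . . X X X . . . . . .
    . . X X X . . . . . . .
    . . . . . . . . . . . .
    . . . . . . . . . . . .
    . . . . . . . . . . . .
    . . . . . . . . . . . .
T3:
  2·area = 18
  edge (1, 13)→(20, 6): d=(19,-7) top-left  bias=+0
  edge (20, 6)→(9, 11): d=(-11,5) right/bottom  bias=-1
  edge (9, 11)→(1, 13): d=(-8,2) right/bottom  bias=-1
    (6,4)@(13, 9): e=[8,2,8] → X
    (7,4)@(15, 9): e=[22,-8,4] → .
    (8,4)@(17, 9): e=[36,-18,0] → .  [on edge]
    (3,5)@(7, 11): e=[4,10,4] → X
    (4,5)@(9, 11): e=[18,0,0] → .  [on edge]
    (6,5)@(13, 11): e=[46,-20,-8] → .
    (0,6)@(1, 13): e=[0,18,0] → .  [on edge]
    (3,6)@(7, 13): e=[42,-12,-12] → .
  covered (2 px):
    . . . . . . . . . . . .
    . . . . . . . . . . . .
    . . . . . . . . . . . .
    . . . . . . . . . . . .
    . . . . . . X . . . . .
    . . . X . . . . . . . .
    . . . . . . . . . . . .
    . . . . . . . . . . . .
    . . . . . . . . . . . .
    . . . . . . . . . . . .
    . . . . . . . . . . . .
    . . . . . . . . . . . .
T4:
  2·area = 185  (B↔C swapped to make it positive)
  edge (11, 19)→(0, 16): d=(-11,-3) top-left  bias=+0
  edge (0, 16)→(14, 3): d=(14,-13) top-left  bias=+0
  edge (14, 3)→(11, 19): d=(-3,16) right/bottom  bias=-1
    (6,2)@(13, 5): e=[160,15,10] → X
    (7,2)@(15, 5): e=[166,41,-22] → .
    (5,3)@(11, 7): e=[132,17,36] → X
    (7,3)@(15, 7): e=[144,69,-28] → .
    (4,4)@(9, 9): e=[104,19,62] → X
    (6,4)@(13, 9): e=[116,71,-2] → .
    (3,5)@(7, 11): e=[76,21,88] → X
    (6,5)@(13, 11): e=[94,99,-8] → .
    (2,6)@(5, 13): e=[48,23,114] → X
    (6,6)@(13, 13): e=[72,127,-14] → .
    (1,7)@(3, 15): e=[20,25,140] → X
    (6,7)@(13, 15): e=[50,155,-20] → .
    (5,9)@(11, 19): e=[0,185,0] → .  [on edge]
  covered (21 px):
    . . . . . . . . . . . .
    . . . . . . . . . . . .
    . . . . . . X . . . . .
    . . . . . X X . . . . .
    . . . . X X . . . . . .
    . . . X X X . . . . . .
    . . X X X X . . . . . .
    . X X X X X . . . . . .
    . . X X X X . . . . . .
    . . . . . . . . . . . .
    . . . . . . . . . . . .
    . . . . . . . . . . . .

Final: [2,8,8]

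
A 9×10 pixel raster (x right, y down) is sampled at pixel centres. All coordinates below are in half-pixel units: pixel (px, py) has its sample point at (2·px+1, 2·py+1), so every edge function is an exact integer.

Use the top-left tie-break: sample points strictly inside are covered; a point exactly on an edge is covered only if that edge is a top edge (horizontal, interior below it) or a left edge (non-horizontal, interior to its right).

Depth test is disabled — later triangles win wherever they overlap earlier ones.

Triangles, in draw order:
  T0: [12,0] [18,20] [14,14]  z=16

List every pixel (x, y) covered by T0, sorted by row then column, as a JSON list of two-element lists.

T0:
  2·area = 44
  edge (12, 0)→(18, 20): d=(6,20) right/bottom  bias=-1
  edge (18, 20)→(14, 14): d=(-4,-6) top-left  bias=+0
  edge (14, 14)→(12, 0): d=(-2,-14) top-left  bias=+0
    (6,2)@(13, 5): e=[10,30,4] → █
    (7,2)@(15, 5): e=[-30,42,32] → ·
    (6,3)@(13, 7): e=[22,22,0] → █  [on edge]
    (7,3)@(15, 7): e=[-18,34,28] → ·
    (6,4)@(13, 9): e=[34,14,-4] → ·
    (7,5)@(15, 11): e=[6,18,20] → █
    (8,5)@(17, 11): e=[-34,30,48] → ·
    (7,6)@(15, 13): e=[18,10,16] → █
    (8,6)@(17, 13): e=[-22,22,44] → ·
    (7,7)@(15, 15): e=[30,2,12] → █
    (8,7)@(17, 15): e=[-10,14,40] → ·
    (7,8)@(15, 17): e=[42,-6,8] → ·
  covered (6 px):
    · · · · · · · · ·
    · · · · · · · · ·
    · · · · · · █ · ·
    · · · · · · █ · ·
    · · · · · · · · ·
    · · · · · · · █ ·
    · · · · · · · █ ·
    · · · · · · · █ ·
    · · · · · · · · █
    · · · · · · · · ·

Result: [[6,2],[6,3],[7,5],[7,6],[7,7],[8,8]]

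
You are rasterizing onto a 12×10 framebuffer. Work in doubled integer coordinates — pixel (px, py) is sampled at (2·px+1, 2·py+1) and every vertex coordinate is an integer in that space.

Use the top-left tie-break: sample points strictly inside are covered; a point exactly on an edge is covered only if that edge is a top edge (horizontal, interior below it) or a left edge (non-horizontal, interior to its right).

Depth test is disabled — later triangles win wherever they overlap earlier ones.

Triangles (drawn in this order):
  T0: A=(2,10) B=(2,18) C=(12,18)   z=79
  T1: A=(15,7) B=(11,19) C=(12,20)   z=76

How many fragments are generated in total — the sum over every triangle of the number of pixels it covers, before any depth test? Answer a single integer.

T0:
  2·area = 80  (B↔C swapped to make it positive)
  edge (2, 10)→(12, 18): d=(10,8) right/bottom  bias=-1
  edge (12, 18)→(2, 18): d=(-10,0) right/bottom  bias=-1
  edge (2, 18)→(2, 10): d=(0,-8) top-left  bias=+0
    (1,5)@(3, 11): e=[2,70,8] → X
    (2,5)@(5, 11): e=[-14,70,24] → .
    (1,6)@(3, 13): e=[22,50,8] → X
    (2,6)@(5, 13): e=[6,50,24] → X
    (3,6)@(7, 13): e=[-10,50,40] → .
    (1,7)@(3, 15): e=[42,30,8] → X
    (3,7)@(7, 15): e=[10,30,40] → X
    (4,7)@(9, 15): e=[-6,30,56] → .
    (1,8)@(3, 17): e=[62,10,8] → X
    (4,8)@(9, 17): e=[14,10,56] → X
    (5,8)@(11, 17): e=[-2,10,72] → .
    (1,9)@(3, 19): e=[82,-10,8] → .
  covered (10 px):
    . . . . . . . . . . . .
    . . . . . . . . . . . .
    . . . . . . . . . . . .
    . . . . . . . . . . . .
    . . . . . . . . . . . .
    . X . . . . . . . . . .
    . X X . . . . . . . . .
    . X X X . . . . . . . .
    . X X X X . . . . . . .
    . . . . . . . . . . . .
T1:
  2·area = 16  (B↔C swapped to make it positive)
  edge (15, 7)→(12, 20): d=(-3,13) right/bottom  bias=-1
  edge (12, 20)→(11, 19): d=(-1,-1) top-left  bias=+0
  edge (11, 19)→(15, 7): d=(4,-12) top-left  bias=+0
    (8,0)@(17, 1): e=[-8,24,0] → .  [on edge]
    (7,3)@(15, 7): e=[0,16,0] → .  [on edge]
    (0,4)@(1, 9): e=[176,0,-160] → .  [on edge]
    (1,5)@(3, 11): e=[144,0,-128] → .  [on edge]
    (2,6)@(5, 13): e=[112,0,-96] → .  [on edge]
    (6,6)@(13, 13): e=[8,8,0] → X  [on edge]
    (7,6)@(15, 13): e=[-18,10,24] → .
    (3,7)@(7, 15): e=[80,0,-64] → .  [on edge]
    (6,7)@(13, 15): e=[2,6,8] → X
    (7,7)@(15, 15): e=[-24,8,32] → .
    (4,8)@(9, 17): e=[48,0,-32] → .  [on edge]
    (6,8)@(13, 17): e=[-4,4,16] → .
    (5,9)@(11, 19): e=[16,0,0] → X  [on edge]
  covered (3 px):
    . . . . . . . . . . . .
    . . . . . . . . . . . .
    . . . . . . . . . . . .
    . . . . . . . . . . . .
    . . . . . . . . . . . .
    . . . . . . . . . . . .
    . . . . . . X . . . . .
    . . . . . . X . . . . .
    . . . . . . . . . . . .
    . . . . . X . . . . . .

Final: 13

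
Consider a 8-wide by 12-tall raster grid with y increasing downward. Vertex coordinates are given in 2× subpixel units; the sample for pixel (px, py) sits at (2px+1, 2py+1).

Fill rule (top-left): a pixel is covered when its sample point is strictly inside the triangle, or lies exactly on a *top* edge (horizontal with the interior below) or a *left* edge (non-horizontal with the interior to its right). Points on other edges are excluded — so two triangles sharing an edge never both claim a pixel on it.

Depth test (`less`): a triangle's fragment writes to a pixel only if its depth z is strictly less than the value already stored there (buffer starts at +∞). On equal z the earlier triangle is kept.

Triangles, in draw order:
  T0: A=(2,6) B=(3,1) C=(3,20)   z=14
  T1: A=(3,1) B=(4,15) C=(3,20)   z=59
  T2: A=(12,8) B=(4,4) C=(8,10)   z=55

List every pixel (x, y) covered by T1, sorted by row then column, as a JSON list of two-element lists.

T0:
  2·area = 19
  edge (2, 6)→(3, 1): d=(1,-5) top-left  bias=+0
  edge (3, 1)→(3, 20): d=(0,19) right/bottom  bias=-1
  edge (3, 20)→(2, 6): d=(-1,-14) top-left  bias=+0
    (1,0)@(3, 1): e=[0,0,19] → ·  [on edge]
    (1,1)@(3, 3): e=[2,0,17] → ·  [on edge]
    (1,2)@(3, 5): e=[4,0,15] → ·  [on edge]
    (1,3)@(3, 7): e=[6,0,13] → ·  [on edge]
    (1,4)@(3, 9): e=[8,0,11] → ·  [on edge]
    (0,5)@(1, 11): e=[0,38,-19] → ·  [on edge]
    (1,5)@(3, 11): e=[10,0,9] → ·  [on edge]
    (1,6)@(3, 13): e=[12,0,7] → ·  [on edge]
    (1,7)@(3, 15): e=[14,0,5] → ·  [on edge]
    (1,8)@(3, 17): e=[16,0,3] → ·  [on edge]
    (1,9)@(3, 19): e=[18,0,1] → ·  [on edge]
    (1,10)@(3, 21): e=[20,0,-1] → ·  [on edge]
    (1,11)@(3, 23): e=[22,0,-3] → ·  [on edge]
  covered (0 px):
    · · · · · · · ·
    · · · · · · · ·
    · · · · · · · ·
    · · · · · · · ·
    · · · · · · · ·
    · · · · · · · ·
    · · · · · · · ·
    · · · · · · · ·
    · · · · · · · ·
    · · · · · · · ·
    · · · · · · · ·
    · · · · · · · ·
T1:
  2·area = 19
  edge (3, 1)→(4, 15): d=(1,14) right/bottom  bias=-1
  edge (4, 15)→(3, 20): d=(-1,5) right/bottom  bias=-1
  edge (3, 20)→(3, 1): d=(0,-19) top-left  bias=+0
    (1,0)@(3, 1): e=[0,19,0] → ·  [on edge]
    (1,1)@(3, 3): e=[2,17,0] → #  [on edge]
    (2,1)@(5, 3): e=[-26,7,38] → ·
    (1,2)@(3, 5): e=[4,15,0] → #  [on edge]
    (2,2)@(5, 5): e=[-24,5,38] → ·
    (1,3)@(3, 7): e=[6,13,0] → #  [on edge]
    (2,3)@(5, 7): e=[-22,3,38] → ·
    (1,4)@(3, 9): e=[8,11,0] → #  [on edge]
    (2,4)@(5, 9): e=[-20,1,38] → ·
    (1,5)@(3, 11): e=[10,9,0] → #  [on edge]
    (2,5)@(5, 11): e=[-18,-1,38] → ·
    (1,6)@(3, 13): e=[12,7,0] → #  [on edge]
    (1,7)@(3, 15): e=[14,5,0] → #  [on edge]
    (1,8)@(3, 17): e=[16,3,0] → #  [on edge]
    (1,9)@(3, 19): e=[18,1,0] → #  [on edge]
    (1,10)@(3, 21): e=[20,-1,0] → ·  [on edge]
    (1,11)@(3, 23): e=[22,-3,0] → ·  [on edge]
  covered (9 px):
    · · · · · · · ·
    · # · · · · · ·
    · # · · · · · ·
    · # · · · · · ·
    · # · · · · · ·
    · # · · · · · ·
    · # · · · · · ·
    · # · · · · · ·
    · # · · · · · ·
    · # · · · · · ·
    · · · · · · · ·
    · · · · · · · ·
T2:
  2·area = 32  (B↔C swapped to make it positive)
  edge (12, 8)→(8, 10): d=(-4,2) right/bottom  bias=-1
  edge (8, 10)→(4, 4): d=(-4,-6) top-left  bias=+0
  edge (4, 4)→(12, 8): d=(8,4) right/bottom  bias=-1
    (2,2)@(5, 5): e=[26,2,4] → #
    (3,2)@(7, 5): e=[22,14,-4] → ·
    (2,3)@(5, 7): e=[18,-6,20] → ·
    (3,3)@(7, 7): e=[14,6,12] → #
    (4,3)@(9, 7): e=[10,18,4] → #
    (5,3)@(11, 7): e=[6,30,-4] → ·
    (3,4)@(7, 9): e=[6,-2,28] → ·
    (4,4)@(9, 9): e=[2,10,20] → #
    (5,4)@(11, 9): e=[-2,22,12] → ·
    (4,5)@(9, 11): e=[-6,2,36] → ·
  covered (4 px):
    · · · · · · · ·
    · · · · · · · ·
    · · # · · · · ·
    · · · # # · · ·
    · · · · # · · ·
    · · · · · · · ·
    · · · · · · · ·
    · · · · · · · ·
    · · · · · · · ·
    · · · · · · · ·
    · · · · · · · ·
    · · · · · · · ·

Answer: [[1,1],[1,2],[1,3],[1,4],[1,5],[1,6],[1,7],[1,8],[1,9]]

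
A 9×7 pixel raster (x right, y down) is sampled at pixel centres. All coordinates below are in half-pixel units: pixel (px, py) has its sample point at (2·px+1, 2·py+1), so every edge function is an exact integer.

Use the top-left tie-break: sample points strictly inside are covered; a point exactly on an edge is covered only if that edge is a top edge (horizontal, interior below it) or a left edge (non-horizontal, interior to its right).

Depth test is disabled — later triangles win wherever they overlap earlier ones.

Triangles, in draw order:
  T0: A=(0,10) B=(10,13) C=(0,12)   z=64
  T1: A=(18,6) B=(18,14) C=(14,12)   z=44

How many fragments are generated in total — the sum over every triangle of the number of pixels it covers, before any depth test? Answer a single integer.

T0:
  2·area = 20
  edge (0, 10)→(10, 13): d=(10,3) right/bottom  bias=-1
  edge (10, 13)→(0, 12): d=(-10,-1) top-left  bias=+0
  edge (0, 12)→(0, 10): d=(0,-2) top-left  bias=+0
    (0,5)@(1, 11): e=[7,11,2] → #
    (1,5)@(3, 11): e=[1,13,6] → #
    (2,5)@(5, 11): e=[-5,15,10] → ·
    (0,6)@(1, 13): e=[27,-9,2] → ·
    (1,6)@(3, 13): e=[21,-7,6] → ·
  covered (2 px):
    · · · · · · · · ·
    · · · · · · · · ·
    · · · · · · · · ·
    · · · · · · · · ·
    · · · · · · · · ·
    # # · · · · · · ·
    · · · · · · · · ·
T1:
  2·area = 32
  edge (18, 6)→(18, 14): d=(0,8) right/bottom  bias=-1
  edge (18, 14)→(14, 12): d=(-4,-2) top-left  bias=+0
  edge (14, 12)→(18, 6): d=(4,-6) top-left  bias=+0
    (8,4)@(17, 9): e=[8,18,6] → #
    (7,5)@(15, 11): e=[24,6,2] → #
    (7,6)@(15, 13): e=[24,-2,10] → ·
    (8,6)@(17, 13): e=[8,2,22] → #
  covered (4 px):
    · · · · · · · · ·
    · · · · · · · · ·
    · · · · · · · · ·
    · · · · · · · · ·
    · · · · · · · · #
    · · · · · · · # #
    · · · · · · · · #

Answer: 6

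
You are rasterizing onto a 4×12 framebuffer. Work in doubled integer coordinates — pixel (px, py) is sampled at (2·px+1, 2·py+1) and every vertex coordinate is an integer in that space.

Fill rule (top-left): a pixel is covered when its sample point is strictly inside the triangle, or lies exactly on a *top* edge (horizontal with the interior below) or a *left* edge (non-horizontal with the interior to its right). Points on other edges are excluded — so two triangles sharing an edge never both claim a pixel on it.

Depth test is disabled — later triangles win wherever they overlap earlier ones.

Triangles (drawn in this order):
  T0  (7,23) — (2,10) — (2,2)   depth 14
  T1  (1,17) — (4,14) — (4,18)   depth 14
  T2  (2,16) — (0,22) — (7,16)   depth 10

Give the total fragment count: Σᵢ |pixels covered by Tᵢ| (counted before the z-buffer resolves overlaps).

T0:
  2·area = 40
  edge (7, 23)→(2, 10): d=(-5,-13) top-left  bias=+0
  edge (2, 10)→(2, 2): d=(0,-8) top-left  bias=+0
  edge (2, 2)→(7, 23): d=(5,21) right/bottom  bias=-1
    (1,3)@(3, 7): e=[28,8,4] → #
    (2,3)@(5, 7): e=[54,24,-38] → ·
    (1,4)@(3, 9): e=[18,8,14] → #
    (2,4)@(5, 9): e=[44,24,-28] → ·
    (1,5)@(3, 11): e=[8,8,24] → #
    (2,5)@(5, 11): e=[34,24,-18] → ·
    (1,6)@(3, 13): e=[-2,8,34] → ·
    (2,7)@(5, 15): e=[14,24,2] → #
    (3,7)@(7, 15): e=[40,40,-40] → ·
    (2,8)@(5, 17): e=[4,24,12] → #
    (3,8)@(7, 17): e=[30,40,-30] → ·
    (2,9)@(5, 19): e=[-6,24,22] → ·
    (3,11)@(7, 23): e=[0,40,0] → ·  [on edge]
  covered (5 px):
    · · · ·
    · · · ·
    · · · ·
    · # · ·
    · # · ·
    · # · ·
    · · · ·
    · · # ·
    · · # ·
    · · · ·
    · · · ·
    · · · ·
T1:
  2·area = 12
  edge (1, 17)→(4, 14): d=(3,-3) top-left  bias=+0
  edge (4, 14)→(4, 18): d=(0,4) right/bottom  bias=-1
  edge (4, 18)→(1, 17): d=(-3,-1) top-left  bias=+0
    (3,5)@(7, 11): e=[0,-12,24] → ·  [on edge]
    (2,6)@(5, 13): e=[0,-4,16] → ·  [on edge]
    (1,7)@(3, 15): e=[0,4,8] → #  [on edge]
    (2,7)@(5, 15): e=[6,-4,10] → ·
    (0,8)@(1, 17): e=[0,12,0] → #  [on edge]
    (2,8)@(5, 17): e=[12,-4,4] → ·
    (0,9)@(1, 19): e=[6,12,-6] → ·
    (1,9)@(3, 19): e=[12,4,-4] → ·
    (3,9)@(7, 19): e=[24,-12,0] → ·  [on edge]
  covered (3 px):
    · · · ·
    · · · ·
    · · · ·
    · · · ·
    · · · ·
    · · · ·
    · · · ·
    · # · ·
    # # · ·
    · · · ·
    · · · ·
    · · · ·
T2:
  2·area = 30  (B↔C swapped to make it positive)
  edge (2, 16)→(7, 16): d=(5,0) top-left  bias=+0
  edge (7, 16)→(0, 22): d=(-7,6) right/bottom  bias=-1
  edge (0, 22)→(2, 16): d=(2,-6) top-left  bias=+0
    (3,0)@(7, 1): e=[-75,105,0] → ·  [on edge]
    (2,3)@(5, 7): e=[-45,75,0] → ·  [on edge]
    (1,6)@(3, 13): e=[-15,45,0] → ·  [on edge]
    (1,8)@(3, 17): e=[5,17,8] → #
    (2,8)@(5, 17): e=[5,5,20] → #
    (3,8)@(7, 17): e=[5,-7,32] → ·
    (0,9)@(1, 19): e=[15,15,0] → #  [on edge]
    (2,9)@(5, 19): e=[15,-9,24] → ·
    (0,10)@(1, 21): e=[25,1,4] → #
    (1,10)@(3, 21): e=[25,-11,16] → ·
    (0,11)@(1, 23): e=[35,-13,8] → ·
  covered (5 px):
    · · · ·
    · · · ·
    · · · ·
    · · · ·
    · · · ·
    · · · ·
    · · · ·
    · · · ·
    · # # ·
    # # · ·
    # · · ·
    · · · ·

Final: 13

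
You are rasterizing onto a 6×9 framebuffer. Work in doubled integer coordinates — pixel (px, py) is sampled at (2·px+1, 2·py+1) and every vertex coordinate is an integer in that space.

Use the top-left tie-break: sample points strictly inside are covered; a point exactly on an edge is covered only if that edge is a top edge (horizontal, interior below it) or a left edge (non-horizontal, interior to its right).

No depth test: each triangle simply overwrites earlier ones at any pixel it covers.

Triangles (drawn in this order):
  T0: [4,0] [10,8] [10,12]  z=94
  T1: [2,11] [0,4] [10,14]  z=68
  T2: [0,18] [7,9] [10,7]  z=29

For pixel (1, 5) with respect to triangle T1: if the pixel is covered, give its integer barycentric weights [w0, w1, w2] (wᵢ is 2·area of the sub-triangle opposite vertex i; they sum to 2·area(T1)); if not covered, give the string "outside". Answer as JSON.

T0:
  2·area = 24
  edge (4, 0)→(10, 8): d=(6,8) right/bottom  bias=-1
  edge (10, 8)→(10, 12): d=(0,4) right/bottom  bias=-1
  edge (10, 12)→(4, 0): d=(-6,-12) top-left  bias=+0
    (3,2)@(7, 5): e=[6,12,6] → X
    (4,2)@(9, 5): e=[-10,4,30] → .
    (3,3)@(7, 7): e=[18,12,-6] → .
    (4,3)@(9, 7): e=[2,4,18] → X
    (5,3)@(11, 7): e=[-14,-4,42] → .
    (4,4)@(9, 9): e=[14,4,6] → X
    (5,4)@(11, 9): e=[-2,-4,30] → .
    (4,5)@(9, 11): e=[26,4,-6] → .
  covered (3 px):
    . . . . . .
    . . . . . .
    . . . X . .
    . . . . X .
    . . . . X .
    . . . . . .
    . . . . . .
    . . . . . .
    . . . . . .
T1:
  2·area = 50
  edge (2, 11)→(0, 4): d=(-2,-7) top-left  bias=+0
  edge (0, 4)→(10, 14): d=(10,10) right/bottom  bias=-1
  edge (10, 14)→(2, 11): d=(-8,-3) top-left  bias=+0
    (0,2)@(1, 5): e=[5,0,45] → .  [on edge]
    (0,3)@(1, 7): e=[1,20,29] → X
    (1,3)@(3, 7): e=[15,0,35] → .  [on edge]
    (0,4)@(1, 9): e=[-3,40,13] → .
    (1,4)@(3, 9): e=[11,20,19] → X
    (2,4)@(5, 9): e=[25,0,25] → .  [on edge]
    (1,5)@(3, 11): e=[7,40,3] → X
    (2,5)@(5, 11): e=[21,20,9] → X
    (3,5)@(7, 11): e=[35,0,15] → .  [on edge]
    (1,6)@(3, 13): e=[3,60,-13] → .
    (2,6)@(5, 13): e=[17,40,-7] → .
    (4,6)@(9, 13): e=[45,0,5] → .  [on edge]
    (5,7)@(11, 15): e=[55,0,-5] → .  [on edge]
  covered (4 px):
    . . . . . .
    . . . . . .
    . . . . . .
    X . . . . .
    . X . . . .
    . X X . . .
    . . . . . .
    . . . . . .
    . . . . . .
T2:
  2·area = 13
  edge (0, 18)→(7, 9): d=(7,-9) top-left  bias=+0
  edge (7, 9)→(10, 7): d=(3,-2) top-left  bias=+0
  edge (10, 7)→(0, 18): d=(-10,11) right/bottom  bias=-1
    (3,4)@(7, 9): e=[0,0,13] → X  [on edge]
    (4,4)@(9, 9): e=[18,4,-9] → .
    (3,5)@(7, 11): e=[14,6,-7] → .
    (0,6)@(1, 13): e=[-26,0,39] → .  [on edge]
  covered (1 px):
    . . . . . .
    . . . . . .
    . . . . . .
    . . . . . .
    . . . X . .
    . . . . . .
    . . . . . .
    . . . . . .
    . . . . . .

Result: [40,3,7]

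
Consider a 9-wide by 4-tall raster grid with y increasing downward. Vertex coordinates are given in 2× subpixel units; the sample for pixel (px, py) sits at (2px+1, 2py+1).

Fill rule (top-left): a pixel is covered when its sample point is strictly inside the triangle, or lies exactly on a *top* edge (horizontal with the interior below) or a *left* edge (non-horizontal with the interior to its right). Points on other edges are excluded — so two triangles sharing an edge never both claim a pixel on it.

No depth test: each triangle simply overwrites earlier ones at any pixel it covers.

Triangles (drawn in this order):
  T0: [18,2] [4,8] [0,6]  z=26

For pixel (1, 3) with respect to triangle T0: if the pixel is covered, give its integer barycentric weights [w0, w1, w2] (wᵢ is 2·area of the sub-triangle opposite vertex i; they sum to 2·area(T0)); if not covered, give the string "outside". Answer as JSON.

T0:
  2·area = 52
  edge (18, 2)→(4, 8): d=(-14,6) right/bottom  bias=-1
  edge (4, 8)→(0, 6): d=(-4,-2) top-left  bias=+0
  edge (0, 6)→(18, 2): d=(18,-4) top-left  bias=+0
    (7,1)@(15, 3): e=[4,42,6] → █
    (8,1)@(17, 3): e=[-8,46,14] → ·
    (2,2)@(5, 5): e=[36,14,2] → █
    (3,2)@(7, 5): e=[24,18,10] → █
    (4,2)@(9, 5): e=[12,22,18] → █
    (5,2)@(11, 5): e=[0,26,26] → ·  [on edge]
    (7,2)@(15, 5): e=[-24,34,42] → ·
    (1,3)@(3, 7): e=[20,2,30] → █
    (3,3)@(7, 7): e=[-4,10,46] → ·
    (4,3)@(9, 7): e=[-16,14,54] → ·
  covered (6 px):
    · · · · · · · · ·
    · · · · · · · █ ·
    · · █ █ █ · · · ·
    · █ █ · · · · · ·

Final: [2,30,20]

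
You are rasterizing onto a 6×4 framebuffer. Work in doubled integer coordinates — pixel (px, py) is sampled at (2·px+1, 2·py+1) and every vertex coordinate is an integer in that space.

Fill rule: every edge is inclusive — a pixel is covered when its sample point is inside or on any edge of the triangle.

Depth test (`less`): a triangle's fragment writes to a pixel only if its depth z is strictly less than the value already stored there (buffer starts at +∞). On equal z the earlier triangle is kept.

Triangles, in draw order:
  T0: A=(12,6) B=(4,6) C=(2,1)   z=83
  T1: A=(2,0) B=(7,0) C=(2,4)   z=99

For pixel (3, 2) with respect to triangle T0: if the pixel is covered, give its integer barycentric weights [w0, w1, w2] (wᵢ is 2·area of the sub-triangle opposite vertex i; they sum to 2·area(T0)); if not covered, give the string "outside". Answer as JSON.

T0:
  2·area = 40
  edge (12, 6)→(4, 6): d=(-8,0) inclusive
  edge (4, 6)→(2, 1): d=(-2,-5) inclusive
  edge (2, 1)→(12, 6): d=(10,5) inclusive
    (1,1)@(3, 3): e=[24,1,15] → #
    (2,1)@(5, 3): e=[24,11,5] → #
    (3,1)@(7, 3): e=[24,21,-5] → ·
    (1,2)@(3, 5): e=[8,-3,35] → ·
    (2,2)@(5, 5): e=[8,7,25] → #
    (3,2)@(7, 5): e=[8,17,15] → #
    (4,2)@(9, 5): e=[8,27,5] → #
    (5,2)@(11, 5): e=[8,37,-5] → ·
    (2,3)@(5, 7): e=[-8,3,45] → ·
    (3,3)@(7, 7): e=[-8,13,35] → ·
    (4,3)@(9, 7): e=[-8,23,25] → ·
  covered (5 px):
    · · · · · ·
    · # # · · ·
    · · # # # ·
    · · · · · ·
T1:
  2·area = 20
  edge (2, 0)→(7, 0): d=(5,0) inclusive
  edge (7, 0)→(2, 4): d=(-5,4) inclusive
  edge (2, 4)→(2, 0): d=(0,-4) inclusive
    (1,0)@(3, 1): e=[5,11,4] → #
    (2,0)@(5, 1): e=[5,3,12] → #
    (3,0)@(7, 1): e=[5,-5,20] → ·
    (1,1)@(3, 3): e=[15,1,4] → #
    (2,1)@(5, 3): e=[15,-7,12] → ·
    (1,2)@(3, 5): e=[25,-9,4] → ·
  covered (3 px):
    · # # · · ·
    · # · · · ·
    · · · · · ·
    · · · · · ·

Answer: [17,15,8]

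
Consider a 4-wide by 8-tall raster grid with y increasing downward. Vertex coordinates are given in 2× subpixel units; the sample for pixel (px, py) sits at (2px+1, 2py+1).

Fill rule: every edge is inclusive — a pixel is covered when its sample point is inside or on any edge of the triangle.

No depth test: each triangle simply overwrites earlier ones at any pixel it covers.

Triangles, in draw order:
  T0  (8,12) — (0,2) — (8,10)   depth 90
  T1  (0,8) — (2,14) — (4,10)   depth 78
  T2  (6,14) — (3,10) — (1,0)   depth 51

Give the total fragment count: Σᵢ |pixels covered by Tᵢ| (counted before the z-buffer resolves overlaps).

T0:
  2·area = 16
  edge (8, 12)→(0, 2): d=(-8,-10) inclusive
  edge (0, 2)→(8, 10): d=(8,8) inclusive
  edge (8, 10)→(8, 12): d=(0,2) inclusive
    (0,1)@(1, 3): e=[2,0,14] → X  [on edge]
    (1,1)@(3, 3): e=[22,-16,10] → .
    (0,2)@(1, 5): e=[-14,16,14] → .
    (1,2)@(3, 5): e=[6,0,10] → X  [on edge]
    (2,2)@(5, 5): e=[26,-16,6] → .
    (1,3)@(3, 7): e=[-10,16,10] → .
    (2,3)@(5, 7): e=[10,0,6] → X  [on edge]
    (3,3)@(7, 7): e=[30,-16,2] → .
    (2,4)@(5, 9): e=[-6,16,6] → .
    (3,4)@(7, 9): e=[14,0,2] → X  [on edge]
    (3,5)@(7, 11): e=[-2,16,2] → .
  covered (4 px):
    . . . .
    X . . .
    . X . .
    . . X .
    . . . X
    . . . .
    . . . .
    . . . .
T1:
  2·area = 20  (B↔C swapped to make it positive)
  edge (0, 8)→(4, 10): d=(4,2) inclusive
  edge (4, 10)→(2, 14): d=(-2,4) inclusive
  edge (2, 14)→(0, 8): d=(-2,-6) inclusive
    (0,4)@(1, 9): e=[2,14,4] → X
    (1,4)@(3, 9): e=[-2,6,16] → .
    (0,5)@(1, 11): e=[10,10,0] → X  [on edge]
    (1,5)@(3, 11): e=[6,2,12] → X
    (2,5)@(5, 11): e=[2,-6,24] → .
    (0,6)@(1, 13): e=[18,6,-4] → .
    (1,6)@(3, 13): e=[14,-2,8] → .
  covered (3 px):
    . . . .
    . . . .
    . . . .
    . . . .
    X . . .
    X X . .
    . . . .
    . . . .
T2:
  2·area = 22
  edge (6, 14)→(3, 10): d=(-3,-4) inclusive
  edge (3, 10)→(1, 0): d=(-2,-10) inclusive
  edge (1, 0)→(6, 14): d=(5,14) inclusive
    (1,3)@(3, 7): e=[9,6,7] → X
    (2,3)@(5, 7): e=[17,26,-21] → .
    (1,4)@(3, 9): e=[3,2,17] → X
    (2,4)@(5, 9): e=[11,22,-11] → .
    (1,5)@(3, 11): e=[-3,-2,27] → .
  covered (2 px):
    . . . .
    . . . .
    . . . .
    . X . .
    . X . .
    . . . .
    . . . .
    . . . .

Result: 9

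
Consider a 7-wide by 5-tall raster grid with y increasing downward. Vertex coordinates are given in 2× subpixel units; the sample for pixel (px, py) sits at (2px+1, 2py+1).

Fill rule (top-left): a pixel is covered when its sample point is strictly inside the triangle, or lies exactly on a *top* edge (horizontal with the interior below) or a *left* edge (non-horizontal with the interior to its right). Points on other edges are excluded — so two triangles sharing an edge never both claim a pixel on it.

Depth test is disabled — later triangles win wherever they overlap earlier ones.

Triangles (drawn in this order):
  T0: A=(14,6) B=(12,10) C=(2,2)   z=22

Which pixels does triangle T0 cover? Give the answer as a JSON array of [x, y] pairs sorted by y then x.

T0:
  2·area = 56
  edge (14, 6)→(12, 10): d=(-2,4) right/bottom  bias=-1
  edge (12, 10)→(2, 2): d=(-10,-8) top-left  bias=+0
  edge (2, 2)→(14, 6): d=(12,4) right/bottom  bias=-1
    (2,1)@(5, 3): e=[42,14,0] → .  [on edge]
    (3,2)@(7, 5): e=[30,10,16] → X
    (4,2)@(9, 5): e=[22,26,8] → X
    (5,2)@(11, 5): e=[14,42,0] → .  [on edge]
    (3,3)@(7, 7): e=[26,-10,40] → .
    (4,3)@(9, 7): e=[18,6,32] → X
    (5,3)@(11, 7): e=[10,22,24] → X
    (6,3)@(13, 7): e=[2,38,16] → X
    (4,4)@(9, 9): e=[14,-14,56] → .
    (5,4)@(11, 9): e=[6,2,48] → X
    (6,4)@(13, 9): e=[-2,18,40] → .
  covered (6 px):
    . . . . . . .
    . . . . . . .
    . . . X X . .
    . . . . X X X
    . . . . . X .

Result: [[3,2],[4,2],[4,3],[5,3],[6,3],[5,4]]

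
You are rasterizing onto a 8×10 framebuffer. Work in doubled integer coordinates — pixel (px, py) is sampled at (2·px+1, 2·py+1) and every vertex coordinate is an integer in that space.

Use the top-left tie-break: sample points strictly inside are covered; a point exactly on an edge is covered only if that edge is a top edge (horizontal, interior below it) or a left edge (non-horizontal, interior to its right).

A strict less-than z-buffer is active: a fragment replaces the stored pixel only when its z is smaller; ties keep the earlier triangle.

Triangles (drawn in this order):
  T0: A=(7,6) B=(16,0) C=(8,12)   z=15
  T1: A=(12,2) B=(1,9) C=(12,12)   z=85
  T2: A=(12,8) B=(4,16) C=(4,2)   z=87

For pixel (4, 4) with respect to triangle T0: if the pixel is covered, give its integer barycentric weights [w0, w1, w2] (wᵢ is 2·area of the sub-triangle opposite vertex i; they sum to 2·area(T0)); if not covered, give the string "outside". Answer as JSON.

T0:
  2·area = 60
  edge (7, 6)→(16, 0): d=(9,-6) top-left  bias=+0
  edge (16, 0)→(8, 12): d=(-8,12) right/bottom  bias=-1
  edge (8, 12)→(7, 6): d=(-1,-6) top-left  bias=+0
    (7,0)@(15, 1): e=[3,4,53] → █
    (6,1)@(13, 3): e=[9,12,39] → █
    (7,1)@(15, 3): e=[21,-12,51] → ·
    (4,2)@(9, 5): e=[3,44,13] → █
    (5,2)@(11, 5): e=[15,20,25] → █
    (6,2)@(13, 5): e=[27,-4,37] → ·
    (4,3)@(9, 7): e=[21,28,11] → █
    (6,3)@(13, 7): e=[45,-20,35] → ·
    (4,4)@(9, 9): e=[39,12,9] → █
    (5,4)@(11, 9): e=[51,-12,21] → ·
    (4,5)@(9, 11): e=[57,-4,7] → ·
  covered (7 px):
    · · · · · · · █
    · · · · · · █ ·
    · · · · █ █ · ·
    · · · · █ █ · ·
    · · · · █ · · ·
    · · · · · · · ·
    · · · · · · · ·
    · · · · · · · ·
    · · · · · · · ·
    · · · · · · · ·
T1:
  2·area = 110  (B↔C swapped to make it positive)
  edge (12, 2)→(12, 12): d=(0,10) right/bottom  bias=-1
  edge (12, 12)→(1, 9): d=(-11,-3) top-left  bias=+0
  edge (1, 9)→(12, 2): d=(11,-7) top-left  bias=+0
    (5,1)@(11, 3): e=[10,96,4] → █
    (6,1)@(13, 3): e=[-10,102,18] → ·
    (4,2)@(9, 5): e=[30,68,12] → █
    (6,2)@(13, 5): e=[-10,80,40] → ·
    (2,3)@(5, 7): e=[70,34,6] → █
    (3,3)@(7, 7): e=[50,40,20] → █
    (6,3)@(13, 7): e=[-10,58,62] → ·
    (0,4)@(1, 9): e=[110,0,0] → █  [on edge]
    (1,4)@(3, 9): e=[90,6,14] → █
    (6,4)@(13, 9): e=[-10,36,84] → ·
    (0,5)@(1, 11): e=[110,-22,22] → ·
    (1,5)@(3, 11): e=[90,-16,36] → ·
  covered (15 px):
    · · · · · · · ·
    · · · · · █ · ·
    · · · · █ █ · ·
    · · █ █ █ █ · ·
    █ █ █ █ █ █ · ·
    · · · · █ █ · ·
    · · · · · · · ·
    · · · · · · · ·
    · · · · · · · ·
    · · · · · · · ·
T2:
  2·area = 112
  edge (12, 8)→(4, 16): d=(-8,8) right/bottom  bias=-1
  edge (4, 16)→(4, 2): d=(0,-14) top-left  bias=+0
  edge (4, 2)→(12, 8): d=(8,6) right/bottom  bias=-1
    (2,1)@(5, 3): e=[96,14,2] → █
    (3,1)@(7, 3): e=[80,42,-10] → ·
    (2,2)@(5, 5): e=[80,14,18] → █
    (3,2)@(7, 5): e=[64,42,6] → █
    (4,2)@(9, 5): e=[48,70,-6] → ·
    (7,2)@(15, 5): e=[0,154,-42] → ·  [on edge]
    (2,3)@(5, 7): e=[64,14,34] → █
    (4,3)@(9, 7): e=[32,70,10] → █
    (5,3)@(11, 7): e=[16,98,-2] → ·
    (6,3)@(13, 7): e=[0,126,-14] → ·  [on edge]
    (2,4)@(5, 9): e=[48,14,50] → █
    (5,4)@(11, 9): e=[0,98,14] → ·  [on edge]
    (4,5)@(9, 11): e=[0,70,42] → ·  [on edge]
    (3,6)@(7, 13): e=[0,42,70] → ·  [on edge]
    (2,7)@(5, 15): e=[0,14,98] → ·  [on edge]
    (1,8)@(3, 17): e=[0,-14,126] → ·  [on edge]
    (0,9)@(1, 19): e=[0,-42,154] → ·  [on edge]
  covered (12 px):
    · · · · · · · ·
    · · █ · · · · ·
    · · █ █ · · · ·
    · · █ █ █ · · ·
    · · █ █ █ · · ·
    · · █ █ · · · ·
    · · █ · · · · ·
    · · · · · · · ·
    · · · · · · · ·
    · · · · · · · ·

Final: [12,9,39]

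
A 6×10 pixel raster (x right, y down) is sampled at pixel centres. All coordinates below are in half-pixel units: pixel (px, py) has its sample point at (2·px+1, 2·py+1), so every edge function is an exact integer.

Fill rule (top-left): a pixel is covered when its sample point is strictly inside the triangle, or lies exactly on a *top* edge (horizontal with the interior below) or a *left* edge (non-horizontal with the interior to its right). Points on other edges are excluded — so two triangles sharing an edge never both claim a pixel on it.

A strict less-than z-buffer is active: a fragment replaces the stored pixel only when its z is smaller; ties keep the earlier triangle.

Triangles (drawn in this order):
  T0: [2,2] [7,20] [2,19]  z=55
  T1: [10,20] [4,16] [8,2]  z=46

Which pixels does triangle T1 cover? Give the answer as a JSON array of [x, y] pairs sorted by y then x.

T0:
  2·area = 85
  edge (2, 2)→(7, 20): d=(5,18) right/bottom  bias=-1
  edge (7, 20)→(2, 19): d=(-5,-1) top-left  bias=+0
  edge (2, 19)→(2, 2): d=(0,-17) top-left  bias=+0
    (1,3)@(3, 7): e=[7,61,17] → #
    (2,3)@(5, 7): e=[-29,63,51] → ·
    (1,4)@(3, 9): e=[17,51,17] → #
    (2,4)@(5, 9): e=[-19,53,51] → ·
    (1,5)@(3, 11): e=[27,41,17] → #
    (2,5)@(5, 11): e=[-9,43,51] → ·
    (1,6)@(3, 13): e=[37,31,17] → #
    (2,6)@(5, 13): e=[1,33,51] → #
    (3,6)@(7, 13): e=[-35,35,85] → ·
    (1,7)@(3, 15): e=[47,21,17] → #
    (3,7)@(7, 15): e=[-25,25,85] → ·
    (1,8)@(3, 17): e=[57,11,17] → #
  covered (11 px):
    · · · · · ·
    · · · · · ·
    · · · · · ·
    · # · · · ·
    · # · · · ·
    · # · · · ·
    · # # · · ·
    · # # · · ·
    · # # · · ·
    · # # · · ·
T1:
  2·area = 100
  edge (10, 20)→(4, 16): d=(-6,-4) top-left  bias=+0
  edge (4, 16)→(8, 2): d=(4,-14) top-left  bias=+0
  edge (8, 2)→(10, 20): d=(2,18) right/bottom  bias=-1
    (3,3)@(7, 7): e=[66,6,28] → #
    (4,3)@(9, 7): e=[74,34,-8] → ·
    (3,4)@(7, 9): e=[54,14,32] → #
    (4,4)@(9, 9): e=[62,42,-4] → ·
    (3,5)@(7, 11): e=[42,22,36] → #
    (4,5)@(9, 11): e=[50,50,0] → ·  [on edge]
    (2,6)@(5, 13): e=[22,2,76] → #
    (4,6)@(9, 13): e=[38,58,4] → #
    (5,6)@(11, 13): e=[46,86,-32] → ·
    (2,7)@(5, 15): e=[10,10,80] → #
    (5,7)@(11, 15): e=[34,94,-28] → ·
    (2,8)@(5, 17): e=[-2,18,84] → ·
  covered (12 px):
    · · · · · ·
    · · · · · ·
    · · · · · ·
    · · · # · ·
    · · · # · ·
    · · · # · ·
    · · # # # ·
    · · # # # ·
    · · · # # ·
    · · · · # ·

Final: [[3,3],[3,4],[3,5],[2,6],[3,6],[4,6],[2,7],[3,7],[4,7],[3,8],[4,8],[4,9]]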